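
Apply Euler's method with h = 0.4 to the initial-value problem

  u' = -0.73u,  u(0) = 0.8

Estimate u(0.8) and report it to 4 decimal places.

Euler: u_{n+1} = u_n + h·f(t_n, u_n).
t=0.000000, u=0.800000: f=-0.584000 → u ← 0.800000 + 0.4·(-0.584000) = 0.566400
t=0.400000, u=0.566400: f=-0.413472 → u ← 0.566400 + 0.4·(-0.413472) = 0.401011
u(0.8) ≈ 0.4010

0.4010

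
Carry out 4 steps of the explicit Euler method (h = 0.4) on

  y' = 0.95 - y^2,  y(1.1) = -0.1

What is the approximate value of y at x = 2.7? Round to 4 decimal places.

0.9407

Euler: y_{n+1} = y_n + h·f(x_n, y_n).
x=1.100000, y=-0.100000: f=0.940000 → y ← -0.100000 + 0.4·0.940000 = 0.276000
x=1.500000, y=0.276000: f=0.873824 → y ← 0.276000 + 0.4·0.873824 = 0.625530
x=1.900000, y=0.625530: f=0.558713 → y ← 0.625530 + 0.4·0.558713 = 0.849015
x=2.300000, y=0.849015: f=0.229174 → y ← 0.849015 + 0.4·0.229174 = 0.940684
y(2.7) ≈ 0.9407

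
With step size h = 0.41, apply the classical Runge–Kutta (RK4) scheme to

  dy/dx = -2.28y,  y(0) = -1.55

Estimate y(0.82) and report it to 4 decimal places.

RK4: k1 = f(x_n, y_n); k2 = f(x_n + h/2, y_n + (h/2)·k1); k3 = f(x_n + h/2, y_n + (h/2)·k2); k4 = f(x_n + h, y_n + h·k3); y_{n+1} = y_n + (h/6)·(k1 + 2k2 + 2k3 + k4).
x=0.000000, y=-1.550000:
  k1 = f(0.000000, -1.550000) = 3.534000
  k2 = f(0.205000, -0.825530) = 1.882208
  k3 = f(0.205000, -1.164147) = 2.654256
  k4 = f(0.410000, -0.461755) = 1.052802
  y ← -1.550000 + (0.41/6)·(k1 + 2k2 + 2k3 + k4) = -0.616585
x=0.410000, y=-0.616585:
  k1 = f(0.410000, -0.616585) = 1.405814
  k2 = f(0.615000, -0.328393) = 0.748737
  k3 = f(0.615000, -0.463094) = 1.055855
  k4 = f(0.820000, -0.183685) = 0.418801
  y ← -0.616585 + (0.41/6)·(k1 + 2k2 + 2k3 + k4) = -0.245276
y(0.82) ≈ -0.2453

-0.2453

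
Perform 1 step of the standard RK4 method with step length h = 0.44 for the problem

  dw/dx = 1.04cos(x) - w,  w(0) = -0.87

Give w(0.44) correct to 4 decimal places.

-0.2035

RK4: k1 = f(x_n, w_n); k2 = f(x_n + h/2, w_n + (h/2)·k1); k3 = f(x_n + h/2, w_n + (h/2)·k2); k4 = f(x_n + h, w_n + h·k3); w_{n+1} = w_n + (h/6)·(k1 + 2k2 + 2k3 + k4).
x=0.000000, w=-0.870000:
  k1 = f(0.000000, -0.870000) = 1.910000
  k2 = f(0.220000, -0.449800) = 1.464733
  k3 = f(0.220000, -0.547759) = 1.562692
  k4 = f(0.440000, -0.182416) = 1.123357
  w ← -0.870000 + (0.44/6)·(k1 + 2k2 + 2k3 + k4) = -0.203531
w(0.44) ≈ -0.2035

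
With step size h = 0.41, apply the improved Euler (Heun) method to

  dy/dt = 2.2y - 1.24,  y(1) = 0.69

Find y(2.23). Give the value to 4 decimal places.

Heun: k1 = f(t_n, y_n); k2 = f(t_n + h, y_n + h·k1); y_{n+1} = y_n + (h/2)·(k1 + k2).
t=1.000000, y=0.690000:
  k1 = f(1.000000, 0.690000) = 0.278000
  k2 = f(1.410000, 0.803980) = 0.528756
  y ← 0.690000 + (0.41/2)·(0.278000 + 0.528756) = 0.855385
t=1.410000, y=0.855385:
  k1 = f(1.410000, 0.855385) = 0.641847
  k2 = f(1.820000, 1.118542) = 1.220793
  y ← 0.855385 + (0.41/2)·(0.641847 + 1.220793) = 1.237226
t=1.820000, y=1.237226:
  k1 = f(1.820000, 1.237226) = 1.481898
  k2 = f(2.230000, 1.844804) = 2.818569
  y ← 1.237226 + (0.41/2)·(1.481898 + 2.818569) = 2.118822
y(2.23) ≈ 2.1188

2.1188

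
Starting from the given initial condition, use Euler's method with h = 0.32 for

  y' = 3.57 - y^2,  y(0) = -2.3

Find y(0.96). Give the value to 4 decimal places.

Euler: y_{n+1} = y_n + h·f(x_n, y_n).
x=0.000000, y=-2.300000: f=-1.720000 → y ← -2.300000 + 0.32·(-1.720000) = -2.850400
x=0.320000, y=-2.850400: f=-4.554780 → y ← -2.850400 + 0.32·(-4.554780) = -4.307930
x=0.640000, y=-4.307930: f=-14.988258 → y ← -4.307930 + 0.32·(-14.988258) = -9.104172
y(0.96) ≈ -9.1042

-9.1042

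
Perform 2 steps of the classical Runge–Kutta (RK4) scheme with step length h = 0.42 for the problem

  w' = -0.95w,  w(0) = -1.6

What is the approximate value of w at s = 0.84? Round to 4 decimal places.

RK4: k1 = f(s_n, w_n); k2 = f(s_n + h/2, w_n + (h/2)·k1); k3 = f(s_n + h/2, w_n + (h/2)·k2); k4 = f(s_n + h, w_n + h·k3); w_{n+1} = w_n + (h/6)·(k1 + 2k2 + 2k3 + k4).
s=0.000000, w=-1.600000:
  k1 = f(0.000000, -1.600000) = 1.520000
  k2 = f(0.210000, -1.280800) = 1.216760
  k3 = f(0.210000, -1.344480) = 1.277256
  k4 = f(0.420000, -1.063552) = 1.010375
  w ← -1.600000 + (0.42/6)·(k1 + 2k2 + 2k3 + k4) = -1.073711
s=0.420000, w=-1.073711:
  k1 = f(0.420000, -1.073711) = 1.020026
  k2 = f(0.630000, -0.859506) = 0.816531
  k3 = f(0.630000, -0.902240) = 0.857128
  k4 = f(0.840000, -0.713718) = 0.678032
  w ← -1.073711 + (0.42/6)·(k1 + 2k2 + 2k3 + k4) = -0.720535
w(0.84) ≈ -0.7205

-0.7205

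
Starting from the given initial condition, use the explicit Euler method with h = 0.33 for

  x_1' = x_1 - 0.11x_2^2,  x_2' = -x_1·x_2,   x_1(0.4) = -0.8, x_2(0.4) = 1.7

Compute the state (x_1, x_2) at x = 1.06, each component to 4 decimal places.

Euler on (x_1,x_2): x_1_{n+1} = x_1_n + h·x_1', x_2_{n+1} = x_2_n + h·x_2'.
0.400000: (-0.800000, 1.700000); f=(-1.117900, 1.360000) → (-1.168907, 2.148800)
0.730000: (-1.168907, 2.148800); f=(-1.676815, 2.511747) → (-1.722256, 2.977677)
(x_1(1.06), x_2(1.06)) ≈ (-1.7223, 2.9777)

-1.7223, 2.9777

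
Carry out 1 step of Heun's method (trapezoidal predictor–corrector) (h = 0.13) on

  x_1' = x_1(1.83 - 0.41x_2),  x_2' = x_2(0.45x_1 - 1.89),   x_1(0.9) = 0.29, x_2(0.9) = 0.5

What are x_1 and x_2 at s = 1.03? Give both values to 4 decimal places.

Heun on (x_1,x_2): k1 = f(s_n, state_n); k2 = f(s_n + h, state_n + h·k1); state_{n+1} = state_n + (h/2)·(k1 + k2).
0.900000: (0.290000, 0.500000)
  k1 = (0.471250, -0.879750)
  predictor → (0.351262, 0.385632)
  k2 = (0.587272, -0.667889)
  → (0.358804, 0.399403)
(x_1(1.03), x_2(1.03)) ≈ (0.3588, 0.3994)

0.3588, 0.3994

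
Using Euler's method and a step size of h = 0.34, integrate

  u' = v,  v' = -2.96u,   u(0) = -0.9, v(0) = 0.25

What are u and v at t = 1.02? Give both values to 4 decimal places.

Euler on (u,v): u_{n+1} = u_n + h·u', v_{n+1} = v_n + h·v'.
0.000000: (-0.900000, 0.250000); f=(0.250000, 2.664000) → (-0.815000, 1.155760)
0.340000: (-0.815000, 1.155760); f=(1.155760, 2.412400) → (-0.422042, 1.975976)
0.680000: (-0.422042, 1.975976); f=(1.975976, 1.249243) → (0.249790, 2.400719)
(u(1.02), v(1.02)) ≈ (0.2498, 2.4007)

0.2498, 2.4007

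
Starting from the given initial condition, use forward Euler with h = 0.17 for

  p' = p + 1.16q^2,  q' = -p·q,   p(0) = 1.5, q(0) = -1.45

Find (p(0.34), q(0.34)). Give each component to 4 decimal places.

Euler on (p,q): p_{n+1} = p_n + h·p', q_{n+1} = q_n + h·q'.
0.000000: (1.500000, -1.450000); f=(3.938900, 2.175000) → (2.169613, -1.080250)
0.170000: (2.169613, -1.080250); f=(3.523263, 2.343724) → (2.768568, -0.681817)
(p(0.34), q(0.34)) ≈ (2.7686, -0.6818)

2.7686, -0.6818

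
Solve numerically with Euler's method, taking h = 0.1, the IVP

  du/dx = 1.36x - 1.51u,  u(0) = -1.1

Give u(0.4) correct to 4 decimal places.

Euler: u_{n+1} = u_n + h·f(x_n, u_n).
x=0.000000, u=-1.100000: f=1.661000 → u ← -1.100000 + 0.1·1.661000 = -0.933900
x=0.100000, u=-0.933900: f=1.546189 → u ← -0.933900 + 0.1·1.546189 = -0.779281
x=0.200000, u=-0.779281: f=1.448714 → u ← -0.779281 + 0.1·1.448714 = -0.634410
x=0.300000, u=-0.634410: f=1.365959 → u ← -0.634410 + 0.1·1.365959 = -0.497814
u(0.4) ≈ -0.4978

-0.4978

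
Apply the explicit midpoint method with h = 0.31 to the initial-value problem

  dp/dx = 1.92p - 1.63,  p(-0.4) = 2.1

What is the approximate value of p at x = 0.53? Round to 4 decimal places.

Midpoint: k1 = f(x_n, p_n); k2 = f(x_n + h/2, p_n + (h/2)·k1); p_{n+1} = p_n + h·k2.
x=-0.400000, p=2.100000:
  k1 = f(-0.400000, 2.100000) = 2.402000
  k2 = f(-0.245000, 2.472310) = 3.116835
  p ← 2.100000 + 0.31·3.116835 = 3.066219
x=-0.090000, p=3.066219:
  k1 = f(-0.090000, 3.066219) = 4.257140
  k2 = f(0.065000, 3.726076) = 5.524065
  p ← 3.066219 + 0.31·5.524065 = 4.778679
x=0.220000, p=4.778679:
  k1 = f(0.220000, 4.778679) = 7.545064
  k2 = f(0.375000, 5.948164) = 9.790475
  p ← 4.778679 + 0.31·9.790475 = 7.813726
p(0.53) ≈ 7.8137

7.8137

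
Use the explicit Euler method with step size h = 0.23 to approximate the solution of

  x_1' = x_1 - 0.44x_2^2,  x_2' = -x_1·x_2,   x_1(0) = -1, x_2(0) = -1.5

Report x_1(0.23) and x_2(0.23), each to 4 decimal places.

Euler on (x_1,x_2): x_1_{n+1} = x_1_n + h·x_1', x_2_{n+1} = x_2_n + h·x_2'.
0.000000: (-1.000000, -1.500000); f=(-1.990000, -1.500000) → (-1.457700, -1.845000)
(x_1(0.23), x_2(0.23)) ≈ (-1.4577, -1.8450)

-1.4577, -1.8450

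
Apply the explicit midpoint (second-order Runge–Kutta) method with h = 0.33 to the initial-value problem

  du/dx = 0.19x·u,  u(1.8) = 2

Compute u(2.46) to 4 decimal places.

2.6073

Midpoint: k1 = f(x_n, u_n); k2 = f(x_n + h/2, u_n + (h/2)·k1); u_{n+1} = u_n + h·k2.
x=1.800000, u=2.000000:
  k1 = f(1.800000, 2.000000) = 0.684000
  k2 = f(1.965000, 2.112860) = 0.788836
  u ← 2.000000 + 0.33·0.788836 = 2.260316
x=2.130000, u=2.260316:
  k1 = f(2.130000, 2.260316) = 0.914750
  k2 = f(2.295000, 2.411250) = 1.051425
  u ← 2.260316 + 0.33·1.051425 = 2.607286
u(2.46) ≈ 2.6073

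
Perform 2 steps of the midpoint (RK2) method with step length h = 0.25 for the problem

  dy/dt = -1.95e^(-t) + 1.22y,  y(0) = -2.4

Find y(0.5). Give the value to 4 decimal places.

Midpoint: k1 = f(t_n, y_n); k2 = f(t_n + h/2, y_n + (h/2)·k1); y_{n+1} = y_n + h·k2.
t=0.000000, y=-2.400000:
  k1 = f(0.000000, -2.400000) = -4.878000
  k2 = f(0.125000, -3.009750) = -5.392764
  y ← -2.400000 + 0.25·(-5.392764) = -3.748191
t=0.250000, y=-3.748191:
  k1 = f(0.250000, -3.748191) = -6.091455
  k2 = f(0.375000, -4.509623) = -6.841954
  y ← -3.748191 + 0.25·(-6.841954) = -5.458679
y(0.5) ≈ -5.4587

-5.4587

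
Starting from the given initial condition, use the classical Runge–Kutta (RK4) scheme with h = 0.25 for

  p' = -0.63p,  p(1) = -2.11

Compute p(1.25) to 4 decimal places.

RK4: k1 = f(x_n, p_n); k2 = f(x_n + h/2, p_n + (h/2)·k1); k3 = f(x_n + h/2, p_n + (h/2)·k2); k4 = f(x_n + h, p_n + h·k3); p_{n+1} = p_n + (h/6)·(k1 + 2k2 + 2k3 + k4).
x=1.000000, p=-2.110000:
  k1 = f(1.000000, -2.110000) = 1.329300
  k2 = f(1.125000, -1.943837) = 1.224618
  k3 = f(1.125000, -1.956923) = 1.232861
  k4 = f(1.250000, -1.801785) = 1.135124
  p ← -2.110000 + (0.25/6)·(k1 + 2k2 + 2k3 + k4) = -1.802526
p(1.25) ≈ -1.8025

-1.8025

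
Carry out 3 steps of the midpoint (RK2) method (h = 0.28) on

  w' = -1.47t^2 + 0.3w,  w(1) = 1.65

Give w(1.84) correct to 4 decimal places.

-0.6958

Midpoint: k1 = f(t_n, w_n); k2 = f(t_n + h/2, w_n + (h/2)·k1); w_{n+1} = w_n + h·k2.
t=1.000000, w=1.650000:
  k1 = f(1.000000, 1.650000) = -0.975000
  k2 = f(1.140000, 1.513500) = -1.456362
  w ← 1.650000 + 0.28·(-1.456362) = 1.242219
t=1.280000, w=1.242219:
  k1 = f(1.280000, 1.242219) = -2.035782
  k2 = f(1.420000, 0.957209) = -2.676945
  w ← 1.242219 + 0.28·(-2.676945) = 0.492674
t=1.560000, w=0.492674:
  k1 = f(1.560000, 0.492674) = -3.429590
  k2 = f(1.700000, 0.012531) = -4.244541
  w ← 0.492674 + 0.28·(-4.244541) = -0.695797
w(1.84) ≈ -0.6958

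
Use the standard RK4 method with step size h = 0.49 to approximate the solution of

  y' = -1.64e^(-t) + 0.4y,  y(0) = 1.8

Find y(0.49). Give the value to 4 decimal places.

RK4: k1 = f(t_n, y_n); k2 = f(t_n + h/2, y_n + (h/2)·k1); k3 = f(t_n + h/2, y_n + (h/2)·k2); k4 = f(t_n + h, y_n + h·k3); y_{n+1} = y_n + (h/6)·(k1 + 2k2 + 2k3 + k4).
t=0.000000, y=1.800000:
  k1 = f(0.000000, 1.800000) = -0.920000
  k2 = f(0.245000, 1.574600) = -0.653795
  k3 = f(0.245000, 1.639820) = -0.627707
  k4 = f(0.490000, 1.492423) = -0.407738
  y ← 1.800000 + (0.49/6)·(k1 + 2k2 + 2k3 + k4) = 1.482256
y(0.49) ≈ 1.4823

1.4823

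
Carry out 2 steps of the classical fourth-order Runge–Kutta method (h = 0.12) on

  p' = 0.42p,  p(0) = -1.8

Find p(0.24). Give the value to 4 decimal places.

RK4: k1 = f(t_n, p_n); k2 = f(t_n + h/2, p_n + (h/2)·k1); k3 = f(t_n + h/2, p_n + (h/2)·k2); k4 = f(t_n + h, p_n + h·k3); p_{n+1} = p_n + (h/6)·(k1 + 2k2 + 2k3 + k4).
t=0.000000, p=-1.800000:
  k1 = f(0.000000, -1.800000) = -0.756000
  k2 = f(0.060000, -1.845360) = -0.775051
  k3 = f(0.060000, -1.846503) = -0.775531
  k4 = f(0.120000, -1.893064) = -0.795087
  p ← -1.800000 + (0.12/6)·(k1 + 2k2 + 2k3 + k4) = -1.893045
t=0.120000, p=-1.893045:
  k1 = f(0.120000, -1.893045) = -0.795079
  k2 = f(0.180000, -1.940750) = -0.815115
  k3 = f(0.180000, -1.941952) = -0.815620
  k4 = f(0.240000, -1.990919) = -0.836186
  p ← -1.893045 + (0.12/6)·(k1 + 2k2 + 2k3 + k4) = -1.990900
p(0.24) ≈ -1.9909

-1.9909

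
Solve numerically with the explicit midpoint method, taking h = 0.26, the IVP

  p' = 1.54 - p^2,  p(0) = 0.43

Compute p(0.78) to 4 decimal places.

Midpoint: k1 = f(s_n, p_n); k2 = f(s_n + h/2, p_n + (h/2)·k1); p_{n+1} = p_n + h·k2.
s=0.000000, p=0.430000:
  k1 = f(0.000000, 0.430000) = 1.355100
  k2 = f(0.130000, 0.606163) = 1.172566
  p ← 0.430000 + 0.26·1.172566 = 0.734867
s=0.260000, p=0.734867:
  k1 = f(0.260000, 0.734867) = 0.999970
  k2 = f(0.390000, 0.864863) = 0.792011
  p ← 0.734867 + 0.26·0.792011 = 0.940790
s=0.520000, p=0.940790:
  k1 = f(0.520000, 0.940790) = 0.654914
  k2 = f(0.650000, 1.025929) = 0.487470
  p ← 0.940790 + 0.26·0.487470 = 1.067532
p(0.78) ≈ 1.0675

1.0675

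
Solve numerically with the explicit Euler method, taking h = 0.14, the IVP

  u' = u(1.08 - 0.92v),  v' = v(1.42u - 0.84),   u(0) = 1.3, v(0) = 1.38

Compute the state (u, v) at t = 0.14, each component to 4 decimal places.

1.2655, 1.5744

Euler on (u,v): u_{n+1} = u_n + h·u', v_{n+1} = v_n + h·v'.
0.000000: (1.300000, 1.380000); f=(-0.246480, 1.388280) → (1.265493, 1.574359)
(u(0.14), v(0.14)) ≈ (1.2655, 1.5744)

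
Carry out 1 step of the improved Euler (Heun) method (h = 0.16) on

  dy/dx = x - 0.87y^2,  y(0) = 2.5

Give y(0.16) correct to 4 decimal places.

Heun: k1 = f(x_n, y_n); k2 = f(x_n + h, y_n + h·k1); y_{n+1} = y_n + (h/2)·(k1 + k2).
x=0.000000, y=2.500000:
  k1 = f(0.000000, 2.500000) = -5.437500
  k2 = f(0.160000, 1.630000) = -2.151503
  y ← 2.500000 + (0.16/2)·(-5.437500 + (-2.151503)) = 1.892880
y(0.16) ≈ 1.8929

1.8929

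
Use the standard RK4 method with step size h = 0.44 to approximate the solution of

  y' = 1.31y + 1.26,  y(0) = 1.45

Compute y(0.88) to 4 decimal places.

6.6715

RK4: k1 = f(t_n, y_n); k2 = f(t_n + h/2, y_n + (h/2)·k1); k3 = f(t_n + h/2, y_n + (h/2)·k2); k4 = f(t_n + h, y_n + h·k3); y_{n+1} = y_n + (h/6)·(k1 + 2k2 + 2k3 + k4).
t=0.000000, y=1.450000:
  k1 = f(0.000000, 1.450000) = 3.159500
  k2 = f(0.220000, 2.145090) = 4.070068
  k3 = f(0.220000, 2.345415) = 4.332494
  k4 = f(0.440000, 3.356297) = 5.656749
  y ← 1.450000 + (0.44/6)·(k1 + 2k2 + 2k3 + k4) = 3.328901
t=0.440000, y=3.328901:
  k1 = f(0.440000, 3.328901) = 5.620860
  k2 = f(0.660000, 4.565490) = 7.240792
  k3 = f(0.660000, 4.921875) = 7.707656
  k4 = f(0.880000, 6.720269) = 10.063553
  y ← 3.328901 + (0.44/6)·(k1 + 2k2 + 2k3 + k4) = 6.671530
y(0.88) ≈ 6.6715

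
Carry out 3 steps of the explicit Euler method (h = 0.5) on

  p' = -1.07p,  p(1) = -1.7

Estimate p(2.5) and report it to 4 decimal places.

-0.1709

Euler: p_{n+1} = p_n + h·f(x_n, p_n).
x=1.000000, p=-1.700000: f=1.819000 → p ← -1.700000 + 0.5·1.819000 = -0.790500
x=1.500000, p=-0.790500: f=0.845835 → p ← -0.790500 + 0.5·0.845835 = -0.367582
x=2.000000, p=-0.367582: f=0.393313 → p ← -0.367582 + 0.5·0.393313 = -0.170926
p(2.5) ≈ -0.1709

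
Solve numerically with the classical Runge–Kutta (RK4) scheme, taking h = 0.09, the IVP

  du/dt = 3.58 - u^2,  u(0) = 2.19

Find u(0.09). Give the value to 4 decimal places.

RK4: k1 = f(t_n, u_n); k2 = f(t_n + h/2, u_n + (h/2)·k1); k3 = f(t_n + h/2, u_n + (h/2)·k2); k4 = f(t_n + h, u_n + h·k3); u_{n+1} = u_n + (h/6)·(k1 + 2k2 + 2k3 + k4).
t=0.000000, u=2.190000:
  k1 = f(0.000000, 2.190000) = -1.216100
  k2 = f(0.045000, 2.135276) = -0.979401
  k3 = f(0.045000, 2.145927) = -1.025002
  k4 = f(0.090000, 2.097750) = -0.820554
  u ← 2.190000 + (0.09/6)·(k1 + 2k2 + 2k3 + k4) = 2.099318
u(0.09) ≈ 2.0993

2.0993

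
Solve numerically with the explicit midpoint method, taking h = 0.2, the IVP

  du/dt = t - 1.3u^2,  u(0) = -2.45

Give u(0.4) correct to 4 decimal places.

-24.1422

Midpoint: k1 = f(t_n, u_n); k2 = f(t_n + h/2, u_n + (h/2)·k1); u_{n+1} = u_n + h·k2.
t=0.000000, u=-2.450000:
  k1 = f(0.000000, -2.450000) = -7.803250
  k2 = f(0.100000, -3.230325) = -13.465499
  u ← -2.450000 + 0.2·(-13.465499) = -5.143100
t=0.200000, u=-5.143100:
  k1 = f(0.200000, -5.143100) = -34.186920
  k2 = f(0.300000, -8.561792) = -94.995564
  u ← -5.143100 + 0.2·(-94.995564) = -24.142213
u(0.4) ≈ -24.1422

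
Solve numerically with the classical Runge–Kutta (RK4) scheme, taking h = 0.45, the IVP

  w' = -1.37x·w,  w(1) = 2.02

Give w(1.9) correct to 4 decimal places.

RK4: k1 = f(x_n, w_n); k2 = f(x_n + h/2, w_n + (h/2)·k1); k3 = f(x_n + h/2, w_n + (h/2)·k2); k4 = f(x_n + h, w_n + h·k3); w_{n+1} = w_n + (h/6)·(k1 + 2k2 + 2k3 + k4).
x=1.000000, w=2.020000:
  k1 = f(1.000000, 2.020000) = -2.767400
  k2 = f(1.225000, 1.397335) = -2.345077
  k3 = f(1.225000, 1.492358) = -2.504549
  k4 = f(1.450000, 0.892953) = -1.773851
  w ← 2.020000 + (0.45/6)·(k1 + 2k2 + 2k3 + k4) = 0.951962
x=1.450000, w=0.951962:
  k1 = f(1.450000, 0.951962) = -1.891073
  k2 = f(1.675000, 0.526471) = -1.208119
  k3 = f(1.675000, 0.680135) = -1.560741
  k4 = f(1.900000, 0.249629) = -0.649784
  w ← 0.951962 + (0.45/6)·(k1 + 2k2 + 2k3 + k4) = 0.346069
w(1.9) ≈ 0.3461

0.3461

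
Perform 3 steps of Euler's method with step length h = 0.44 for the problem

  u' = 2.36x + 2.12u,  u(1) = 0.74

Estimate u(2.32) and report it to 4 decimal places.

14.0646

Euler: u_{n+1} = u_n + h·f(x_n, u_n).
x=1.000000, u=0.740000: f=3.928800 → u ← 0.740000 + 0.44·3.928800 = 2.468672
x=1.440000, u=2.468672: f=8.631985 → u ← 2.468672 + 0.44·8.631985 = 6.266745
x=1.880000, u=6.266745: f=17.722300 → u ← 6.266745 + 0.44·17.722300 = 14.064557
u(2.32) ≈ 14.0646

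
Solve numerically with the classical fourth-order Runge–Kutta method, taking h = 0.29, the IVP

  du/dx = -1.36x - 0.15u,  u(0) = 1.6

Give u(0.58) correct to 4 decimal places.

1.2444

RK4: k1 = f(x_n, u_n); k2 = f(x_n + h/2, u_n + (h/2)·k1); k3 = f(x_n + h/2, u_n + (h/2)·k2); k4 = f(x_n + h, u_n + h·k3); u_{n+1} = u_n + (h/6)·(k1 + 2k2 + 2k3 + k4).
x=0.000000, u=1.600000:
  k1 = f(0.000000, 1.600000) = -0.240000
  k2 = f(0.145000, 1.565200) = -0.431980
  k3 = f(0.145000, 1.537363) = -0.427804
  k4 = f(0.290000, 1.475937) = -0.615791
  u ← 1.600000 + (0.29/6)·(k1 + 2k2 + 2k3 + k4) = 1.475524
x=0.290000, u=1.475524:
  k1 = f(0.290000, 1.475524) = -0.615729
  k2 = f(0.435000, 1.386244) = -0.799537
  k3 = f(0.435000, 1.359591) = -0.795539
  k4 = f(0.580000, 1.244818) = -0.975523
  u ← 1.475524 + (0.29/6)·(k1 + 2k2 + 2k3 + k4) = 1.244423
u(0.58) ≈ 1.2444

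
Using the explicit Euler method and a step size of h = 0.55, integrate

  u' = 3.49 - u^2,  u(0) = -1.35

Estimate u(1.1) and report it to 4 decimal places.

1.3836

Euler: u_{n+1} = u_n + h·f(s_n, u_n).
s=0.000000, u=-1.350000: f=1.667500 → u ← -1.350000 + 0.55·1.667500 = -0.432875
s=0.550000, u=-0.432875: f=3.302619 → u ← -0.432875 + 0.55·3.302619 = 1.383566
u(1.1) ≈ 1.3836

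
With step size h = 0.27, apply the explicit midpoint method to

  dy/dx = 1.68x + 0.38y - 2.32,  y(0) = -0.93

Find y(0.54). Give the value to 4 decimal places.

-2.2717

Midpoint: k1 = f(x_n, y_n); k2 = f(x_n + h/2, y_n + (h/2)·k1); y_{n+1} = y_n + h·k2.
x=0.000000, y=-0.930000:
  k1 = f(0.000000, -0.930000) = -2.673400
  k2 = f(0.135000, -1.290909) = -2.583745
  y ← -0.930000 + 0.27·(-2.583745) = -1.627611
x=0.270000, y=-1.627611:
  k1 = f(0.270000, -1.627611) = -2.484892
  k2 = f(0.405000, -1.963072) = -2.385567
  y ← -1.627611 + 0.27·(-2.385567) = -2.271714
y(0.54) ≈ -2.2717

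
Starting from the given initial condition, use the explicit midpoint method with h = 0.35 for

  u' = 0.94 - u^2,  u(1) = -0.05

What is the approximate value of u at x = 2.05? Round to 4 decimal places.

0.7195

Midpoint: k1 = f(x_n, u_n); k2 = f(x_n + h/2, u_n + (h/2)·k1); u_{n+1} = u_n + h·k2.
x=1.000000, u=-0.050000:
  k1 = f(1.000000, -0.050000) = 0.937500
  k2 = f(1.175000, 0.114062) = 0.926990
  u ← -0.050000 + 0.35·0.926990 = 0.274446
x=1.350000, u=0.274446:
  k1 = f(1.350000, 0.274446) = 0.864679
  k2 = f(1.525000, 0.425765) = 0.758724
  u ← 0.274446 + 0.35·0.758724 = 0.540000
x=1.700000, u=0.540000:
  k1 = f(1.700000, 0.540000) = 0.648400
  k2 = f(1.875000, 0.653470) = 0.512977
  u ← 0.540000 + 0.35·0.512977 = 0.719542
u(2.05) ≈ 0.7195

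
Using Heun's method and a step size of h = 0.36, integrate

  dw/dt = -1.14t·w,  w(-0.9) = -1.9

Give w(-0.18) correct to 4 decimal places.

-2.9351

Heun: k1 = f(t_n, w_n); k2 = f(t_n + h, w_n + h·k1); w_{n+1} = w_n + (h/2)·(k1 + k2).
t=-0.900000, w=-1.900000:
  k1 = f(-0.900000, -1.900000) = -1.949400
  k2 = f(-0.540000, -2.601784) = -1.601658
  w ← -1.900000 + (0.36/2)·(-1.949400 + (-1.601658)) = -2.539190
t=-0.540000, w=-2.539190:
  k1 = f(-0.540000, -2.539190) = -1.563126
  k2 = f(-0.180000, -3.101916) = -0.636513
  w ← -2.539190 + (0.36/2)·(-1.563126 + (-0.636513)) = -2.935125
w(-0.18) ≈ -2.9351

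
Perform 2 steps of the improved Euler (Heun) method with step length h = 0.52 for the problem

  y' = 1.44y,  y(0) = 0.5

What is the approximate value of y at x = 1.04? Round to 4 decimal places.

2.0587

Heun: k1 = f(x_n, y_n); k2 = f(x_n + h, y_n + h·k1); y_{n+1} = y_n + (h/2)·(k1 + k2).
x=0.000000, y=0.500000:
  k1 = f(0.000000, 0.500000) = 0.720000
  k2 = f(0.520000, 0.874400) = 1.259136
  y ← 0.500000 + (0.52/2)·(0.720000 + 1.259136) = 1.014575
x=0.520000, y=1.014575:
  k1 = f(0.520000, 1.014575) = 1.460989
  k2 = f(1.040000, 1.774289) = 2.554977
  y ← 1.014575 + (0.52/2)·(1.460989 + 2.554977) = 2.058726
y(1.04) ≈ 2.0587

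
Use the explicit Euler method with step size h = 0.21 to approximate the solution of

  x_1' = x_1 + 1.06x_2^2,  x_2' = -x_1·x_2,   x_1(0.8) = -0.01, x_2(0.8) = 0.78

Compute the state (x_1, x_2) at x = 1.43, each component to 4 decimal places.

Euler on (x_1,x_2): x_1_{n+1} = x_1_n + h·x_1', x_2_{n+1} = x_2_n + h·x_2'.
0.800000: (-0.010000, 0.780000); f=(0.634904, 0.007800) → (0.123330, 0.781638)
1.010000: (0.123330, 0.781638); f=(0.770945, -0.096399) → (0.285228, 0.761394)
1.220000: (0.285228, 0.761394); f=(0.899733, -0.217171) → (0.474172, 0.715788)
(x_1(1.43), x_2(1.43)) ≈ (0.4742, 0.7158)

0.4742, 0.7158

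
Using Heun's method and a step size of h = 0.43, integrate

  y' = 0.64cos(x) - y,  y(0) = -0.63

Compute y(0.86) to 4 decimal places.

0.0194

Heun: k1 = f(x_n, y_n); k2 = f(x_n + h, y_n + h·k1); y_{n+1} = y_n + (h/2)·(k1 + k2).
x=0.000000, y=-0.630000:
  k1 = f(0.000000, -0.630000) = 1.270000
  k2 = f(0.430000, -0.083900) = 0.665638
  y ← -0.630000 + (0.43/2)·(1.270000 + 0.665638) = -0.213838
x=0.430000, y=-0.213838:
  k1 = f(0.430000, -0.213838) = 0.795576
  k2 = f(0.860000, 0.128260) = 0.289300
  y ← -0.213838 + (0.43/2)·(0.795576 + 0.289300) = 0.019411
y(0.86) ≈ 0.0194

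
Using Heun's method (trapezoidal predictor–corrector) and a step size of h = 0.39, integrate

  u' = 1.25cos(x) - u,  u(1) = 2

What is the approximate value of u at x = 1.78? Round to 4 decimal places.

Heun: k1 = f(x_n, u_n); k2 = f(x_n + h, u_n + h·k1); u_{n+1} = u_n + (h/2)·(k1 + k2).
x=1.000000, u=2.000000:
  k1 = f(1.000000, 2.000000) = -1.324622
  k2 = f(1.390000, 1.483397) = -1.258631
  u ← 2.000000 + (0.39/2)·(-1.324622 + (-1.258631)) = 1.496266
x=1.390000, u=1.496266:
  k1 = f(1.390000, 1.496266) = -1.271499
  k2 = f(1.780000, 1.000381) = -1.259982
  u ← 1.496266 + (0.39/2)·(-1.271499 + (-1.259982)) = 1.002627
u(1.78) ≈ 1.0026

1.0026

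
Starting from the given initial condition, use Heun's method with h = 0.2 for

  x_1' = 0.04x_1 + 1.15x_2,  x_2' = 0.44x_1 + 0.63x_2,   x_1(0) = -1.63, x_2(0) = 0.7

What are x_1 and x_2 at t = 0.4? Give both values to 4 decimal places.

-1.3558, 0.6014

Heun on (x_1,x_2): k1 = f(t_n, state_n); k2 = f(t_n + h, state_n + h·k1); state_{n+1} = state_n + (h/2)·(k1 + k2).
0.000000: (-1.630000, 0.700000)
  k1 = (0.739800, -0.276200)
  predictor → (-1.482040, 0.644760)
  k2 = (0.682192, -0.245899)
  → (-1.487801, 0.647790)
0.200000: (-1.487801, 0.647790)
  k1 = (0.685447, -0.246525)
  predictor → (-1.350711, 0.598485)
  k2 = (0.634230, -0.217267)
  → (-1.355833, 0.601411)
(x_1(0.4), x_2(0.4)) ≈ (-1.3558, 0.6014)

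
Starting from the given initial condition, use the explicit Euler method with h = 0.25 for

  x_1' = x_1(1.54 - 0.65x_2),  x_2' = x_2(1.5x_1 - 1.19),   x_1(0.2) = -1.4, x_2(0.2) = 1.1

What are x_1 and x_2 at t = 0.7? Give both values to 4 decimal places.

-2.2853, 0.0135

Euler on (x_1,x_2): x_1_{n+1} = x_1_n + h·x_1', x_2_{n+1} = x_2_n + h·x_2'.
0.200000: (-1.400000, 1.100000); f=(-1.155000, -3.619000) → (-1.688750, 0.195250)
0.450000: (-1.688750, 0.195250); f=(-2.386352, -0.726940) → (-2.285338, 0.013515)
(x_1(0.7), x_2(0.7)) ≈ (-2.2853, 0.0135)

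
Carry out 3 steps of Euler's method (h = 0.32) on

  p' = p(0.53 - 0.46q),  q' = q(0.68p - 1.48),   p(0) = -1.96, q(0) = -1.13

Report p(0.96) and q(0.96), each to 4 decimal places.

Euler on (p,q): p_{n+1} = p_n + h·p', q_{n+1} = q_n + h·q'.
0.000000: (-1.960000, -1.130000); f=(-2.057608, 3.178464) → (-2.618435, -0.112892)
0.320000: (-2.618435, -0.112892); f=(-1.523746, 0.368087) → (-3.106033, 0.004896)
0.640000: (-3.106033, 0.004896); f=(-1.639202, -0.017588) → (-3.630578, -0.000732)
(p(0.96), q(0.96)) ≈ (-3.6306, -0.0007)

-3.6306, -0.0007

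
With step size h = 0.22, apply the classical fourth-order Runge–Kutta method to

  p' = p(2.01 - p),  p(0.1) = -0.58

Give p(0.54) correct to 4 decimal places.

-2.3712

RK4: k1 = f(t_n, p_n); k2 = f(t_n + h/2, p_n + (h/2)·k1); k3 = f(t_n + h/2, p_n + (h/2)·k2); k4 = f(t_n + h, p_n + h·k3); p_{n+1} = p_n + (h/6)·(k1 + 2k2 + 2k3 + k4).
t=0.100000, p=-0.580000:
  k1 = f(0.100000, -0.580000) = -1.502200
  k2 = f(0.210000, -0.745242) = -2.053322
  k3 = f(0.210000, -0.805865) = -2.269209
  k4 = f(0.320000, -1.079226) = -3.333973
  p ← -0.580000 + (0.22/6)·(k1 + 2k2 + 2k3 + k4) = -1.074312
t=0.320000, p=-1.074312:
  k1 = f(0.320000, -1.074312) = -3.313513
  k2 = f(0.430000, -1.438798) = -4.962125
  k3 = f(0.430000, -1.620146) = -5.881365
  k4 = f(0.540000, -2.368212) = -10.368535
  p ← -1.074312 + (0.22/6)·(k1 + 2k2 + 2k3 + k4) = -2.371176
p(0.54) ≈ -2.3712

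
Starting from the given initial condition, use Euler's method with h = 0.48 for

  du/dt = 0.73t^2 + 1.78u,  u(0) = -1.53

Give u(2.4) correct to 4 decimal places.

Euler: u_{n+1} = u_n + h·f(t_n, u_n).
t=0.000000, u=-1.530000: f=-2.723400 → u ← -1.530000 + 0.48·(-2.723400) = -2.837232
t=0.480000, u=-2.837232: f=-4.882081 → u ← -2.837232 + 0.48·(-4.882081) = -5.180631
t=0.960000, u=-5.180631: f=-8.548755 → u ← -5.180631 + 0.48·(-8.548755) = -9.284033
t=1.440000, u=-9.284033: f=-15.011851 → u ← -9.284033 + 0.48·(-15.011851) = -16.489722
t=1.920000, u=-16.489722: f=-26.660633 → u ← -16.489722 + 0.48·(-26.660633) = -29.286826
u(2.4) ≈ -29.2868

-29.2868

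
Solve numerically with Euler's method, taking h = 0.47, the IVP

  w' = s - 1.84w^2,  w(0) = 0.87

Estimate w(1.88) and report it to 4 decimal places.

0.9385

Euler: w_{n+1} = w_n + h·f(s_n, w_n).
s=0.000000, w=0.870000: f=-1.392696 → w ← 0.870000 + 0.47·(-1.392696) = 0.215433
s=0.470000, w=0.215433: f=0.384603 → w ← 0.215433 + 0.47·0.384603 = 0.396196
s=0.940000, w=0.396196: f=0.651172 → w ← 0.396196 + 0.47·0.651172 = 0.702247
s=1.410000, w=0.702247: f=0.502602 → w ← 0.702247 + 0.47·0.502602 = 0.938470
w(1.88) ≈ 0.9385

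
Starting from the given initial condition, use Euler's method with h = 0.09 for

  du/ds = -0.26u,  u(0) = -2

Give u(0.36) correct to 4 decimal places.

Euler: u_{n+1} = u_n + h·f(s_n, u_n).
s=0.000000, u=-2.000000: f=0.520000 → u ← -2.000000 + 0.09·0.520000 = -1.953200
s=0.090000, u=-1.953200: f=0.507832 → u ← -1.953200 + 0.09·0.507832 = -1.907495
s=0.180000, u=-1.907495: f=0.495949 → u ← -1.907495 + 0.09·0.495949 = -1.862860
s=0.270000, u=-1.862860: f=0.484344 → u ← -1.862860 + 0.09·0.484344 = -1.819269
u(0.36) ≈ -1.8193

-1.8193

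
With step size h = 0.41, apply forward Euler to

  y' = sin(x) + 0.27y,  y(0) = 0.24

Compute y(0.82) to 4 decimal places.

0.4595

Euler: y_{n+1} = y_n + h·f(x_n, y_n).
x=0.000000, y=0.240000: f=0.064800 → y ← 0.240000 + 0.41·0.064800 = 0.266568
x=0.410000, y=0.266568: f=0.470583 → y ← 0.266568 + 0.41·0.470583 = 0.459507
y(0.82) ≈ 0.4595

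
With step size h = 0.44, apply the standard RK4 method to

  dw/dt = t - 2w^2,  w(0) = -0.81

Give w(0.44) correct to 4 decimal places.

RK4: k1 = f(t_n, w_n); k2 = f(t_n + h/2, w_n + (h/2)·k1); k3 = f(t_n + h/2, w_n + (h/2)·k2); k4 = f(t_n + h, w_n + h·k3); w_{n+1} = w_n + (h/6)·(k1 + 2k2 + 2k3 + k4).
t=0.000000, w=-0.810000:
  k1 = f(0.000000, -0.810000) = -1.312200
  k2 = f(0.220000, -1.098684) = -2.194213
  k3 = f(0.220000, -1.292727) = -3.122286
  k4 = f(0.440000, -2.183806) = -9.098014
  w ← -0.810000 + (0.44/6)·(k1 + 2k2 + 2k3 + k4) = -2.353169
w(0.44) ≈ -2.3532

-2.3532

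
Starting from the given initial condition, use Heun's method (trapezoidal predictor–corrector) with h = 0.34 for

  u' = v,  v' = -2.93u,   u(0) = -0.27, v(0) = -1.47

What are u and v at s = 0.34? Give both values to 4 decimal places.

Heun on (u,v): k1 = f(s_n, state_n); k2 = f(s_n + h, state_n + h·k1); state_{n+1} = state_n + (h/2)·(k1 + k2).
0.000000: (-0.270000, -1.470000)
  k1 = (-1.470000, 0.791100)
  predictor → (-0.769800, -1.201026)
  k2 = (-1.201026, 2.255514)
  → (-0.724074, -0.952076)
(u(0.34), v(0.34)) ≈ (-0.7241, -0.9521)

-0.7241, -0.9521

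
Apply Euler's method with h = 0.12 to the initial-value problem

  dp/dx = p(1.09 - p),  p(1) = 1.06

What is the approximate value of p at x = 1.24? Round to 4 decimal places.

1.0672

Euler: p_{n+1} = p_n + h·f(x_n, p_n).
x=1.000000, p=1.060000: f=0.031800 → p ← 1.060000 + 0.12·0.031800 = 1.063816
x=1.120000, p=1.063816: f=0.027855 → p ← 1.063816 + 0.12·0.027855 = 1.067159
p(1.24) ≈ 1.0672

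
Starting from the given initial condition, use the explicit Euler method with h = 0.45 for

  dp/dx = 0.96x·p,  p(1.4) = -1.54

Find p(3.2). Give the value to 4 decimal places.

Euler: p_{n+1} = p_n + h·f(x_n, p_n).
x=1.400000, p=-1.540000: f=-2.069760 → p ← -1.540000 + 0.45·(-2.069760) = -2.471392
x=1.850000, p=-2.471392: f=-4.389192 → p ← -2.471392 + 0.45·(-4.389192) = -4.446528
x=2.300000, p=-4.446528: f=-9.817935 → p ← -4.446528 + 0.45·(-9.817935) = -8.864599
x=2.750000, p=-8.864599: f=-23.402542 → p ← -8.864599 + 0.45·(-23.402542) = -19.395743
p(3.2) ≈ -19.3957

-19.3957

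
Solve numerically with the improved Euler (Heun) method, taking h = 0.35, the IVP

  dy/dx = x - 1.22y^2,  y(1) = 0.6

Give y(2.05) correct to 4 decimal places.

1.1432

Heun: k1 = f(x_n, y_n); k2 = f(x_n + h, y_n + h·k1); y_{n+1} = y_n + (h/2)·(k1 + k2).
x=1.000000, y=0.600000:
  k1 = f(1.000000, 0.600000) = 0.560800
  k2 = f(1.350000, 0.796280) = 0.576445
  y ← 0.600000 + (0.35/2)·(0.560800 + 0.576445) = 0.799018
x=1.350000, y=0.799018:
  k1 = f(1.350000, 0.799018) = 0.571116
  k2 = f(1.700000, 0.998908) = 0.482662
  y ← 0.799018 + (0.35/2)·(0.571116 + 0.482662) = 0.983429
x=1.700000, y=0.983429:
  k1 = f(1.700000, 0.983429) = 0.520098
  k2 = f(2.050000, 1.165463) = 0.392868
  y ← 0.983429 + (0.35/2)·(0.520098 + 0.392868) = 1.143198
y(2.05) ≈ 1.1432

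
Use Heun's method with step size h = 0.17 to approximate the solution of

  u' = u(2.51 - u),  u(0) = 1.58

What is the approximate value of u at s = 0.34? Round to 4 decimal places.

2.0017

Heun: k1 = f(s_n, u_n); k2 = f(s_n + h, u_n + h·k1); u_{n+1} = u_n + (h/2)·(k1 + k2).
s=0.000000, u=1.580000:
  k1 = f(0.000000, 1.580000) = 1.469400
  k2 = f(0.170000, 1.829798) = 1.244632
  u ← 1.580000 + (0.17/2)·(1.469400 + 1.244632) = 1.810693
s=0.170000, u=1.810693:
  k1 = f(0.170000, 1.810693) = 1.266231
  k2 = f(0.340000, 2.025952) = 0.980658
  u ← 1.810693 + (0.17/2)·(1.266231 + 0.980658) = 2.001678
u(0.34) ≈ 2.0017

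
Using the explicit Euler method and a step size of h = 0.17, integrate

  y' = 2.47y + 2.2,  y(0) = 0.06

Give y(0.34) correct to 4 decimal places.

1.0260

Euler: y_{n+1} = y_n + h·f(t_n, y_n).
t=0.000000, y=0.060000: f=2.348200 → y ← 0.060000 + 0.17·2.348200 = 0.459194
t=0.170000, y=0.459194: f=3.334209 → y ← 0.459194 + 0.17·3.334209 = 1.026010
y(0.34) ≈ 1.0260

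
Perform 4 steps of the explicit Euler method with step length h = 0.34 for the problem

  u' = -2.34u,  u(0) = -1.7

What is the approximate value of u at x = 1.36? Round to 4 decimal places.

-0.0030

Euler: u_{n+1} = u_n + h·f(x_n, u_n).
x=0.000000, u=-1.700000: f=3.978000 → u ← -1.700000 + 0.34·3.978000 = -0.347480
x=0.340000, u=-0.347480: f=0.813103 → u ← -0.347480 + 0.34·0.813103 = -0.071025
x=0.680000, u=-0.071025: f=0.166198 → u ← -0.071025 + 0.34·0.166198 = -0.014517
x=1.020000, u=-0.014517: f=0.033971 → u ← -0.014517 + 0.34·0.033971 = -0.002967
u(1.36) ≈ -0.0030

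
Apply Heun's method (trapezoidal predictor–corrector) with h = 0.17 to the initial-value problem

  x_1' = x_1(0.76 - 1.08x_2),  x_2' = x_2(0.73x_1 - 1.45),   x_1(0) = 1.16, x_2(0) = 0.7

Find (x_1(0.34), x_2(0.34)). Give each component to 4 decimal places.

1.1909, 0.5716

Heun on (x_1,x_2): k1 = f(t_n, state_n); k2 = f(t_n + h, state_n + h·k1); state_{n+1} = state_n + (h/2)·(k1 + k2).
0.000000: (1.160000, 0.700000)
  k1 = (0.004640, -0.422240)
  predictor → (1.160789, 0.628219)
  k2 = (0.094631, -0.378580)
  → (1.168438, 0.631930)
0.170000: (1.168438, 0.631930)
  k1 = (0.090572, -0.377288)
  predictor → (1.183835, 0.567791)
  k2 = (0.173770, -0.332612)
  → (1.190907, 0.571589)
(x_1(0.34), x_2(0.34)) ≈ (1.1909, 0.5716)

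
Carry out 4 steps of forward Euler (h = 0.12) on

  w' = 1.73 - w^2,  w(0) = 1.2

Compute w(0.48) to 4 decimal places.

Euler: w_{n+1} = w_n + h·f(t_n, w_n).
t=0.000000, w=1.200000: f=0.290000 → w ← 1.200000 + 0.12·0.290000 = 1.234800
t=0.120000, w=1.234800: f=0.205269 → w ← 1.234800 + 0.12·0.205269 = 1.259432
t=0.240000, w=1.259432: f=0.143830 → w ← 1.259432 + 0.12·0.143830 = 1.276692
t=0.360000, w=1.276692: f=0.100058 → w ← 1.276692 + 0.12·0.100058 = 1.288699
w(0.48) ≈ 1.2887

1.2887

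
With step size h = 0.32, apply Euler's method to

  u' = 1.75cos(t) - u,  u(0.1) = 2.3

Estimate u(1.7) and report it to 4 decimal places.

Euler: u_{n+1} = u_n + h·f(t_n, u_n).
t=0.100000, u=2.300000: f=-0.558743 → u ← 2.300000 + 0.32·(-0.558743) = 2.121202
t=0.420000, u=2.121202: f=-0.523297 → u ← 2.121202 + 0.32·(-0.523297) = 1.953747
t=0.740000, u=1.953747: f=-0.661427 → u ← 1.953747 + 0.32·(-0.661427) = 1.742091
t=1.060000, u=1.742091: f=-0.886564 → u ← 1.742091 + 0.32·(-0.886564) = 1.458390
t=1.380000, u=1.458390: f=-1.126519 → u ← 1.458390 + 0.32·(-1.126519) = 1.097904
u(1.7) ≈ 1.0979

1.0979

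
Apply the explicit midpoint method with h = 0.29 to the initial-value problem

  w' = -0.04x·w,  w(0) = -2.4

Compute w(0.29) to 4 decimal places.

-2.3960

Midpoint: k1 = f(x_n, w_n); k2 = f(x_n + h/2, w_n + (h/2)·k1); w_{n+1} = w_n + h·k2.
x=0.000000, w=-2.400000:
  k1 = f(0.000000, -2.400000) = 0.000000
  k2 = f(0.145000, -2.400000) = 0.013920
  w ← -2.400000 + 0.29·0.013920 = -2.395963
w(0.29) ≈ -2.3960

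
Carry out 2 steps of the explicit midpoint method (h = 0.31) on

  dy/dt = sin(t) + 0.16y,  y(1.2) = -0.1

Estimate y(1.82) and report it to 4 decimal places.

Midpoint: k1 = f(t_n, y_n); k2 = f(t_n + h/2, y_n + (h/2)·k1); y_{n+1} = y_n + h·k2.
t=1.200000, y=-0.100000:
  k1 = f(1.200000, -0.100000) = 0.916039
  k2 = f(1.355000, 0.041986) = 0.983524
  y ← -0.100000 + 0.31·0.983524 = 0.204892
t=1.510000, y=0.204892:
  k1 = f(1.510000, 0.204892) = 1.030935
  k2 = f(1.665000, 0.364687) = 1.053916
  y ← 0.204892 + 0.31·1.053916 = 0.531606
y(1.82) ≈ 0.5316

0.5316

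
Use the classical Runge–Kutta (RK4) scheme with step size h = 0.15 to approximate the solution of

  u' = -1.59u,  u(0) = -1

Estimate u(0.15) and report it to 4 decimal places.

-0.7878

RK4: k1 = f(x_n, u_n); k2 = f(x_n + h/2, u_n + (h/2)·k1); k3 = f(x_n + h/2, u_n + (h/2)·k2); k4 = f(x_n + h, u_n + h·k3); u_{n+1} = u_n + (h/6)·(k1 + 2k2 + 2k3 + k4).
x=0.000000, u=-1.000000:
  k1 = f(0.000000, -1.000000) = 1.590000
  k2 = f(0.075000, -0.880750) = 1.400393
  k3 = f(0.075000, -0.894971) = 1.423003
  k4 = f(0.150000, -0.786550) = 1.250614
  u ← -1.000000 + (0.15/6)·(k1 + 2k2 + 2k3 + k4) = -0.787815
u(0.15) ≈ -0.7878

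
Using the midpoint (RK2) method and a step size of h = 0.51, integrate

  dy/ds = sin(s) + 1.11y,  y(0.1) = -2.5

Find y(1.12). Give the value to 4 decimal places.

-6.6488

Midpoint: k1 = f(s_n, y_n); k2 = f(s_n + h/2, y_n + (h/2)·k1); y_{n+1} = y_n + h·k2.
s=0.100000, y=-2.500000:
  k1 = f(0.100000, -2.500000) = -2.675167
  k2 = f(0.355000, -3.182167) = -3.184616
  y ← -2.500000 + 0.51·(-3.184616) = -4.124154
s=0.610000, y=-4.124154:
  k1 = f(0.610000, -4.124154) = -4.004943
  k2 = f(0.865000, -5.145414) = -4.950315
  y ← -4.124154 + 0.51·(-4.950315) = -6.648814
y(1.12) ≈ -6.6488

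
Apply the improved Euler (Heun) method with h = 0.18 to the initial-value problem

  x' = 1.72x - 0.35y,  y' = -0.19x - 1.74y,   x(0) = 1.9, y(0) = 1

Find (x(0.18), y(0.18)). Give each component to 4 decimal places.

2.5185, 0.6721

Heun on (x,y): k1 = f(t_n, state_n); k2 = f(t_n + h, state_n + h·k1); state_{n+1} = state_n + (h/2)·(k1 + k2).
0.000000: (1.900000, 1.000000)
  k1 = (2.918000, -2.101000)
  predictor → (2.425240, 0.621820)
  k2 = (3.953776, -1.542762)
  → (2.518460, 0.672061)
(x(0.18), y(0.18)) ≈ (2.5185, 0.6721)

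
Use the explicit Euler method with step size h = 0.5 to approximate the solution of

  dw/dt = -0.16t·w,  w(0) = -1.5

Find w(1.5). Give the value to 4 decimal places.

Euler: w_{n+1} = w_n + h·f(t_n, w_n).
t=0.000000, w=-1.500000: f=0.000000 → w ← -1.500000 + 0.5·0.000000 = -1.500000
t=0.500000, w=-1.500000: f=0.120000 → w ← -1.500000 + 0.5·0.120000 = -1.440000
t=1.000000, w=-1.440000: f=0.230400 → w ← -1.440000 + 0.5·0.230400 = -1.324800
w(1.5) ≈ -1.3248

-1.3248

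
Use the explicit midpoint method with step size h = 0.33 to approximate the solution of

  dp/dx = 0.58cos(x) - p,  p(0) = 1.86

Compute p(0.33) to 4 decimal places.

Midpoint: k1 = f(x_n, p_n); k2 = f(x_n + h/2, p_n + (h/2)·k1); p_{n+1} = p_n + h·k2.
x=0.000000, p=1.860000:
  k1 = f(0.000000, 1.860000) = -1.280000
  k2 = f(0.165000, 1.648800) = -1.076677
  p ← 1.860000 + 0.33·(-1.076677) = 1.504696
p(0.33) ≈ 1.5047

1.5047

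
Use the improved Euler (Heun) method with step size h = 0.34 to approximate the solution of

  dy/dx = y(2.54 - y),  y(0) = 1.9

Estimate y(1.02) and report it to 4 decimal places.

Heun: k1 = f(x_n, y_n); k2 = f(x_n + h, y_n + h·k1); y_{n+1} = y_n + (h/2)·(k1 + k2).
x=0.000000, y=1.900000:
  k1 = f(0.000000, 1.900000) = 1.216000
  k2 = f(0.340000, 2.313440) = 0.524133
  y ← 1.900000 + (0.34/2)·(1.216000 + 0.524133) = 2.195823
x=0.340000, y=2.195823:
  k1 = f(0.340000, 2.195823) = 0.755753
  k2 = f(0.680000, 2.452778) = 0.213935
  y ← 2.195823 + (0.34/2)·(0.755753 + 0.213935) = 2.360670
x=0.680000, y=2.360670:
  k1 = f(0.680000, 2.360670) = 0.423340
  k2 = f(1.020000, 2.504605) = 0.088650
  y ← 2.360670 + (0.34/2)·(0.423340 + 0.088650) = 2.447708
y(1.02) ≈ 2.4477

2.4477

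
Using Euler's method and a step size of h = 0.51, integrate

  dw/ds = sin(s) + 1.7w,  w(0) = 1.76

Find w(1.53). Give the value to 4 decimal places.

12.3531

Euler: w_{n+1} = w_n + h·f(s_n, w_n).
s=0.000000, w=1.760000: f=2.992000 → w ← 1.760000 + 0.51·2.992000 = 3.285920
s=0.510000, w=3.285920: f=6.074241 → w ← 3.285920 + 0.51·6.074241 = 6.383783
s=1.020000, w=6.383783: f=11.704539 → w ← 6.383783 + 0.51·11.704539 = 12.353098
w(1.53) ≈ 12.3531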